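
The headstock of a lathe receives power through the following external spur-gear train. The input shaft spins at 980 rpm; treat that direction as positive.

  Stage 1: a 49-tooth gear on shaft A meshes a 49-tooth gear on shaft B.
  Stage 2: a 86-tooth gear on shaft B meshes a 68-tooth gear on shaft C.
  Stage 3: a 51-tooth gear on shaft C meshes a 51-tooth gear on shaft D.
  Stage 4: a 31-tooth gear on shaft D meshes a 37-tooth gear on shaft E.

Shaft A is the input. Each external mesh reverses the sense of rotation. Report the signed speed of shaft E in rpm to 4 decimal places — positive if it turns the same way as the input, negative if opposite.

+1038.4261 rpm (same as input, |ω| = 1038.4261 rpm)

Stage 1 [49T→49T]: ω = 980.0000×49/49 = 980.0000 rpm, dir flips to −; running = −980.0000
Stage 2 [86T→68T]: ω = 980.0000×86/68 = 1239.4118 rpm, dir flips to +; running = +1239.4118
Stage 3 [51T→51T]: ω = 1239.4118×51/51 = 1239.4118 rpm, dir flips to −; running = −1239.4118
Stage 4 [31T→37T]: ω = 1239.4118×31/37 = 1038.4261 rpm, dir flips to +; running = +1038.4261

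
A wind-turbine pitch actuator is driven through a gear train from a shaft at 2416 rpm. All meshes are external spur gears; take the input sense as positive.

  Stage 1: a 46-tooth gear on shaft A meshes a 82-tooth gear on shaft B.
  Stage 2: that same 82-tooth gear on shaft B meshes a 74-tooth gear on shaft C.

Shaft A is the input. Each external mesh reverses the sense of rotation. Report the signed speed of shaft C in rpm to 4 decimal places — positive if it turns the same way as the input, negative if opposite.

+1501.8378 rpm (same as input, |ω| = 1501.8378 rpm)

Stage 1 [46T→82T]: ω = 2416.0000×46/82 = 1355.3171 rpm, dir flips to −; running = −1355.3171
Stage 2 [82T→74T]: ω = 1355.3171×82/74 = 1501.8378 rpm, dir flips to +; running = +1501.8378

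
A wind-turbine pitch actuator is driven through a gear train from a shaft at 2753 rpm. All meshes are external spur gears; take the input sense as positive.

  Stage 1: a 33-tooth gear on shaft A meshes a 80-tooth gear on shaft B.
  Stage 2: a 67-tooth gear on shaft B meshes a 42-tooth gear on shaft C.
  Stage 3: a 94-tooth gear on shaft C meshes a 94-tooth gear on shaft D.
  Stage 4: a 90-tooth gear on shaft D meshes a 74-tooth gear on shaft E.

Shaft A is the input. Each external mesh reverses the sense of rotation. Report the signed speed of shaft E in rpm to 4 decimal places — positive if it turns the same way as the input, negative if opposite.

+2203.2636 rpm (same as input, |ω| = 2203.2636 rpm)

Stage 1 [33T→80T]: ω = 2753.0000×33/80 = 1135.6125 rpm, dir flips to −; running = −1135.6125
Stage 2 [67T→42T]: ω = 1135.6125×67/42 = 1811.5723 rpm, dir flips to +; running = +1811.5723
Stage 3 [94T→94T]: ω = 1811.5723×94/94 = 1811.5723 rpm, dir flips to −; running = −1811.5723
Stage 4 [90T→74T]: ω = 1811.5723×90/74 = 2203.2636 rpm, dir flips to +; running = +2203.2636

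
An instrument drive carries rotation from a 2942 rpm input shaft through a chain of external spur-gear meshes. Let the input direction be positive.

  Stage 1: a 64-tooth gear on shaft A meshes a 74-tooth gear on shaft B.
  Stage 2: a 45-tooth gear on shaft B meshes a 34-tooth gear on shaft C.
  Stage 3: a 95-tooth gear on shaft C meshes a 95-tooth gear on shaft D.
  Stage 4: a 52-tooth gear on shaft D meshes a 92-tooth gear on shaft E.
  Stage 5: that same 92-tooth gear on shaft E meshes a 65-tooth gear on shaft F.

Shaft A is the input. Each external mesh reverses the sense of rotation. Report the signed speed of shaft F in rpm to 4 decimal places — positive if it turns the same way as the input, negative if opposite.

Stage 1 [64T→74T]: ω = 2942.0000×64/74 = 2544.4324 rpm, dir flips to −; running = −2544.4324
Stage 2 [45T→34T]: ω = 2544.4324×45/34 = 3367.6312 rpm, dir flips to +; running = +3367.6312
Stage 3 [95T→95T]: ω = 3367.6312×95/95 = 3367.6312 rpm, dir flips to −; running = −3367.6312
Stage 4 [52T→92T]: ω = 3367.6312×52/92 = 1903.4437 rpm, dir flips to +; running = +1903.4437
Stage 5 [92T→65T]: ω = 1903.4437×92/65 = 2694.1049 rpm, dir flips to −; running = −2694.1049

-2694.1049 rpm (opposite to input, |ω| = 2694.1049 rpm)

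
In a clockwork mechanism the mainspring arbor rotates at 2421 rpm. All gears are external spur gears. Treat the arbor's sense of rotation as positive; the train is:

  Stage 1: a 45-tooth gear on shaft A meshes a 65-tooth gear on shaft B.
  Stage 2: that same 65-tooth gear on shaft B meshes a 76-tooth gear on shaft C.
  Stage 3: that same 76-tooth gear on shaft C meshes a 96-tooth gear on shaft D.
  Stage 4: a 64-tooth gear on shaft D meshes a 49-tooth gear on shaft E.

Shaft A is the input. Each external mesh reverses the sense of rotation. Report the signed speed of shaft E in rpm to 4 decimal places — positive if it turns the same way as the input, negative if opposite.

+1482.2449 rpm (same as input, |ω| = 1482.2449 rpm)

Stage 1 [45T→65T]: ω = 2421.0000×45/65 = 1676.0769 rpm, dir flips to −; running = −1676.0769
Stage 2 [65T→76T]: ω = 1676.0769×65/76 = 1433.4868 rpm, dir flips to +; running = +1433.4868
Stage 3 [76T→96T]: ω = 1433.4868×76/96 = 1134.8438 rpm, dir flips to −; running = −1134.8438
Stage 4 [64T→49T]: ω = 1134.8438×64/49 = 1482.2449 rpm, dir flips to +; running = +1482.2449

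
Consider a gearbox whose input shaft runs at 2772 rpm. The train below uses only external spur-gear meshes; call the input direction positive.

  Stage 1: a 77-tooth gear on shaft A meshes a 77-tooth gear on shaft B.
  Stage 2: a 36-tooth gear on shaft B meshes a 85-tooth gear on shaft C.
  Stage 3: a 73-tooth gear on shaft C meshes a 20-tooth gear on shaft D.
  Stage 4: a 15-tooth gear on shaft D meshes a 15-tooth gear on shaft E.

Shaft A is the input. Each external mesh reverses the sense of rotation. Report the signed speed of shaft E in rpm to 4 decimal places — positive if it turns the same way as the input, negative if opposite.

+4285.1859 rpm (same as input, |ω| = 4285.1859 rpm)

Stage 1 [77T→77T]: ω = 2772.0000×77/77 = 2772.0000 rpm, dir flips to −; running = −2772.0000
Stage 2 [36T→85T]: ω = 2772.0000×36/85 = 1174.0235 rpm, dir flips to +; running = +1174.0235
Stage 3 [73T→20T]: ω = 1174.0235×73/20 = 4285.1859 rpm, dir flips to −; running = −4285.1859
Stage 4 [15T→15T]: ω = 4285.1859×15/15 = 4285.1859 rpm, dir flips to +; running = +4285.1859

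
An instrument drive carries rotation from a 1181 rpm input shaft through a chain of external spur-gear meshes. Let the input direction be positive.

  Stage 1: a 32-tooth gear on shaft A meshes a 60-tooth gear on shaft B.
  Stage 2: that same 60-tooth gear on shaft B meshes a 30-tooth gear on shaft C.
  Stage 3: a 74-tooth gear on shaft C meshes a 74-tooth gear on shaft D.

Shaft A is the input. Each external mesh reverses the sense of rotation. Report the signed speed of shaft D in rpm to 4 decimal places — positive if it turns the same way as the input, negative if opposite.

-1259.7333 rpm (opposite to input, |ω| = 1259.7333 rpm)

Stage 1 [32T→60T]: ω = 1181.0000×32/60 = 629.8667 rpm, dir flips to −; running = −629.8667
Stage 2 [60T→30T]: ω = 629.8667×60/30 = 1259.7333 rpm, dir flips to +; running = +1259.7333
Stage 3 [74T→74T]: ω = 1259.7333×74/74 = 1259.7333 rpm, dir flips to −; running = −1259.7333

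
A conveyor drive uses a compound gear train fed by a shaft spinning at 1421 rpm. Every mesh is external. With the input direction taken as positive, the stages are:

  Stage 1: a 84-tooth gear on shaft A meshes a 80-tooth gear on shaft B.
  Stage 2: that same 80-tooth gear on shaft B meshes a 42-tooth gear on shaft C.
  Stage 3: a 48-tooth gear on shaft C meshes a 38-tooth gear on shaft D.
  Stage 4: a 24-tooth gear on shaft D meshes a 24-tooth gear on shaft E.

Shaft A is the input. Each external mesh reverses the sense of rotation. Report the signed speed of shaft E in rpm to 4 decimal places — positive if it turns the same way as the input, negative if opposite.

+3589.8947 rpm (same as input, |ω| = 3589.8947 rpm)

Stage 1 [84T→80T]: ω = 1421.0000×84/80 = 1492.0500 rpm, dir flips to −; running = −1492.0500
Stage 2 [80T→42T]: ω = 1492.0500×80/42 = 2842.0000 rpm, dir flips to +; running = +2842.0000
Stage 3 [48T→38T]: ω = 2842.0000×48/38 = 3589.8947 rpm, dir flips to −; running = −3589.8947
Stage 4 [24T→24T]: ω = 3589.8947×24/24 = 3589.8947 rpm, dir flips to +; running = +3589.8947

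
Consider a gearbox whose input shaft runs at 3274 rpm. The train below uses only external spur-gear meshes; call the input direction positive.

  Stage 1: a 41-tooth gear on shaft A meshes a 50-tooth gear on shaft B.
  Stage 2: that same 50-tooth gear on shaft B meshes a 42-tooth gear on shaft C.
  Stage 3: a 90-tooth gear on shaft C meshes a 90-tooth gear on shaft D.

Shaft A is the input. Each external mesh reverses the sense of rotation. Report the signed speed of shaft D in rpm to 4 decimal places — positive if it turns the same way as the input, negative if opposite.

Stage 1 [41T→50T]: ω = 3274.0000×41/50 = 2684.6800 rpm, dir flips to −; running = −2684.6800
Stage 2 [50T→42T]: ω = 2684.6800×50/42 = 3196.0476 rpm, dir flips to +; running = +3196.0476
Stage 3 [90T→90T]: ω = 3196.0476×90/90 = 3196.0476 rpm, dir flips to −; running = −3196.0476

-3196.0476 rpm (opposite to input, |ω| = 3196.0476 rpm)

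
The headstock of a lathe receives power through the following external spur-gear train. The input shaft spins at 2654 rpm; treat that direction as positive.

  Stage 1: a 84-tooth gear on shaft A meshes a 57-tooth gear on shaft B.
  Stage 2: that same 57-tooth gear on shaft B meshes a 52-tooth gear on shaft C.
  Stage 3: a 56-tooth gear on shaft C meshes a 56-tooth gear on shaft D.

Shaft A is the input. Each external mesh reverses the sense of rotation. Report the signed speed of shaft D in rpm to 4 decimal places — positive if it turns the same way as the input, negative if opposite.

-4287.2308 rpm (opposite to input, |ω| = 4287.2308 rpm)

Stage 1 [84T→57T]: ω = 2654.0000×84/57 = 3911.1579 rpm, dir flips to −; running = −3911.1579
Stage 2 [57T→52T]: ω = 3911.1579×57/52 = 4287.2308 rpm, dir flips to +; running = +4287.2308
Stage 3 [56T→56T]: ω = 4287.2308×56/56 = 4287.2308 rpm, dir flips to −; running = −4287.2308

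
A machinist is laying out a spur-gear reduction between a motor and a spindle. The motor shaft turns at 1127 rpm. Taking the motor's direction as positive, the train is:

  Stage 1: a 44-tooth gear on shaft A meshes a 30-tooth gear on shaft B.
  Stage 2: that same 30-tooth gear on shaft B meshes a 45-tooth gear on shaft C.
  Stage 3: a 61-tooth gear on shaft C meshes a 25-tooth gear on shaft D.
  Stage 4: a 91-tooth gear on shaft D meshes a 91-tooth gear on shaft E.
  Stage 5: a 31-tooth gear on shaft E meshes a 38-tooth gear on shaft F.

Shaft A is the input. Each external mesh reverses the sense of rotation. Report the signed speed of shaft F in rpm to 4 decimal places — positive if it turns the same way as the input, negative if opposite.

-2193.4715 rpm (opposite to input, |ω| = 2193.4715 rpm)

Stage 1 [44T→30T]: ω = 1127.0000×44/30 = 1652.9333 rpm, dir flips to −; running = −1652.9333
Stage 2 [30T→45T]: ω = 1652.9333×30/45 = 1101.9556 rpm, dir flips to +; running = +1101.9556
Stage 3 [61T→25T]: ω = 1101.9556×61/25 = 2688.7716 rpm, dir flips to −; running = −2688.7716
Stage 4 [91T→91T]: ω = 2688.7716×91/91 = 2688.7716 rpm, dir flips to +; running = +2688.7716
Stage 5 [31T→38T]: ω = 2688.7716×31/38 = 2193.4715 rpm, dir flips to −; running = −2193.4715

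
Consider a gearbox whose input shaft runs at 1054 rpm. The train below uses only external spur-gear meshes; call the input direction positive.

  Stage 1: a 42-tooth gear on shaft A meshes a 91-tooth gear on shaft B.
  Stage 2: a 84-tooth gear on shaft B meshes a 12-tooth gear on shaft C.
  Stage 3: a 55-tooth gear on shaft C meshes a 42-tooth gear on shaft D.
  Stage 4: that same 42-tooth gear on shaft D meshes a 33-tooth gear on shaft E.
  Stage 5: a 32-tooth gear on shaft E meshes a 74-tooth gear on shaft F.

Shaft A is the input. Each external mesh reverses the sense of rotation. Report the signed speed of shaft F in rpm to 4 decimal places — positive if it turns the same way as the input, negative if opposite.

Stage 1 [42T→91T]: ω = 1054.0000×42/91 = 486.4615 rpm, dir flips to −; running = −486.4615
Stage 2 [84T→12T]: ω = 486.4615×84/12 = 3405.2308 rpm, dir flips to +; running = +3405.2308
Stage 3 [55T→42T]: ω = 3405.2308×55/42 = 4459.2308 rpm, dir flips to −; running = −4459.2308
Stage 4 [42T→33T]: ω = 4459.2308×42/33 = 5675.3846 rpm, dir flips to +; running = +5675.3846
Stage 5 [32T→74T]: ω = 5675.3846×32/74 = 2454.2204 rpm, dir flips to −; running = −2454.2204

-2454.2204 rpm (opposite to input, |ω| = 2454.2204 rpm)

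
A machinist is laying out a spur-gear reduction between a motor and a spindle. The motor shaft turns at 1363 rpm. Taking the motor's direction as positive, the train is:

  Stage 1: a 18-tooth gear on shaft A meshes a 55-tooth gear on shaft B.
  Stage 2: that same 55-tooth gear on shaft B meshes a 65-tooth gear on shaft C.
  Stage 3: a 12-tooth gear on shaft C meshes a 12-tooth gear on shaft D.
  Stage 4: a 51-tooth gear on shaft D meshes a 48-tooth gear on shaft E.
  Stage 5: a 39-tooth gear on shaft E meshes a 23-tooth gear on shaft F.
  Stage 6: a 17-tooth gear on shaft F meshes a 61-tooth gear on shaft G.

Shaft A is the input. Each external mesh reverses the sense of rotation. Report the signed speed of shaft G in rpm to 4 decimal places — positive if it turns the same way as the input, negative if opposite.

+189.5133 rpm (same as input, |ω| = 189.5133 rpm)

Stage 1 [18T→55T]: ω = 1363.0000×18/55 = 446.0727 rpm, dir flips to −; running = −446.0727
Stage 2 [55T→65T]: ω = 446.0727×55/65 = 377.4462 rpm, dir flips to +; running = +377.4462
Stage 3 [12T→12T]: ω = 377.4462×12/12 = 377.4462 rpm, dir flips to −; running = −377.4462
Stage 4 [51T→48T]: ω = 377.4462×51/48 = 401.0365 rpm, dir flips to +; running = +401.0365
Stage 5 [39T→23T]: ω = 401.0365×39/23 = 680.0185 rpm, dir flips to −; running = −680.0185
Stage 6 [17T→61T]: ω = 680.0185×17/61 = 189.5133 rpm, dir flips to +; running = +189.5133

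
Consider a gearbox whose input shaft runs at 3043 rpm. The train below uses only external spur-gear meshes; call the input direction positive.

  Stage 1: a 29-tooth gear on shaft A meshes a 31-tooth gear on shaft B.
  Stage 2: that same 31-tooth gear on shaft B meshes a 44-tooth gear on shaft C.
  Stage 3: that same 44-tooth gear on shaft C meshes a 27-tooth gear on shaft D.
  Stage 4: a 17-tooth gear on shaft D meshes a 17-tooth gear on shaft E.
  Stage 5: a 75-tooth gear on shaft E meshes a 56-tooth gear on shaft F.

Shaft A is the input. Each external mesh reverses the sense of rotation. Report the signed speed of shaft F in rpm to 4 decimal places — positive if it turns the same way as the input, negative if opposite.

Stage 1 [29T→31T]: ω = 3043.0000×29/31 = 2846.6774 rpm, dir flips to −; running = −2846.6774
Stage 2 [31T→44T]: ω = 2846.6774×31/44 = 2005.6136 rpm, dir flips to +; running = +2005.6136
Stage 3 [44T→27T]: ω = 2005.6136×44/27 = 3268.4074 rpm, dir flips to −; running = −3268.4074
Stage 4 [17T→17T]: ω = 3268.4074×17/17 = 3268.4074 rpm, dir flips to +; running = +3268.4074
Stage 5 [75T→56T]: ω = 3268.4074×75/56 = 4377.3313 rpm, dir flips to −; running = −4377.3313

-4377.3313 rpm (opposite to input, |ω| = 4377.3313 rpm)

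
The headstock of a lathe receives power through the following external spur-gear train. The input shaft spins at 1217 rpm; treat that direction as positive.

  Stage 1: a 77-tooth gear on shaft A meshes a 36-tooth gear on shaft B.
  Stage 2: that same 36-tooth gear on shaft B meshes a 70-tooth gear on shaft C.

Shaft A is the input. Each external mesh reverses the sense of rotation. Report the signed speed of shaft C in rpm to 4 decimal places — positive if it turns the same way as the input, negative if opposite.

+1338.7000 rpm (same as input, |ω| = 1338.7000 rpm)

Stage 1 [77T→36T]: ω = 1217.0000×77/36 = 2603.0278 rpm, dir flips to −; running = −2603.0278
Stage 2 [36T→70T]: ω = 2603.0278×36/70 = 1338.7000 rpm, dir flips to +; running = +1338.7000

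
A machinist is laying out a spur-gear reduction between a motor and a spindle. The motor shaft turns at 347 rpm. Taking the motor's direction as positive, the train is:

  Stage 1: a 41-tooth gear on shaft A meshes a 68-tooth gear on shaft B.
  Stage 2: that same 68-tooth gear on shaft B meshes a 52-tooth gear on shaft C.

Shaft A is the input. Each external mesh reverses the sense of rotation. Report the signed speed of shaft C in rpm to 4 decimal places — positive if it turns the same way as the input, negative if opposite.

+273.5962 rpm (same as input, |ω| = 273.5962 rpm)

Stage 1 [41T→68T]: ω = 347.0000×41/68 = 209.2206 rpm, dir flips to −; running = −209.2206
Stage 2 [68T→52T]: ω = 209.2206×68/52 = 273.5962 rpm, dir flips to +; running = +273.5962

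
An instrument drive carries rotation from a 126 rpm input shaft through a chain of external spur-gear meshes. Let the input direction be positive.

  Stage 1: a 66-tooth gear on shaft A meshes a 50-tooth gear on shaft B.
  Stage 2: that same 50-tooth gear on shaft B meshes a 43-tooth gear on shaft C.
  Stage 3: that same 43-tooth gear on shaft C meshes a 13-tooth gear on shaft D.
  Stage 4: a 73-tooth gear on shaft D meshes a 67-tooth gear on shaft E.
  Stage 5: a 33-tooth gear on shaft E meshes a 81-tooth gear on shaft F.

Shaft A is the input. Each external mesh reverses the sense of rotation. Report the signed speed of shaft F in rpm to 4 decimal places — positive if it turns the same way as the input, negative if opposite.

-283.9541 rpm (opposite to input, |ω| = 283.9541 rpm)

Stage 1 [66T→50T]: ω = 126.0000×66/50 = 166.3200 rpm, dir flips to −; running = −166.3200
Stage 2 [50T→43T]: ω = 166.3200×50/43 = 193.3953 rpm, dir flips to +; running = +193.3953
Stage 3 [43T→13T]: ω = 193.3953×43/13 = 639.6923 rpm, dir flips to −; running = −639.6923
Stage 4 [73T→67T]: ω = 639.6923×73/67 = 696.9782 rpm, dir flips to +; running = +696.9782
Stage 5 [33T→81T]: ω = 696.9782×33/81 = 283.9541 rpm, dir flips to −; running = −283.9541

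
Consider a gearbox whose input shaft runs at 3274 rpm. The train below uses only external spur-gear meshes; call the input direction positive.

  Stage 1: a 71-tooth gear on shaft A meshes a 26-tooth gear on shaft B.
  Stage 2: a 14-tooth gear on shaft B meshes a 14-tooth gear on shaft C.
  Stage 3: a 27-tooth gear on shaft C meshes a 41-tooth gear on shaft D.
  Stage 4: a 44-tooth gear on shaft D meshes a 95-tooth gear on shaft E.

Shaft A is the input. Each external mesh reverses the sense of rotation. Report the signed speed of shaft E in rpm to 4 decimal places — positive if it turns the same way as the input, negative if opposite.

Stage 1 [71T→26T]: ω = 3274.0000×71/26 = 8940.5385 rpm, dir flips to −; running = −8940.5385
Stage 2 [14T→14T]: ω = 8940.5385×14/14 = 8940.5385 rpm, dir flips to +; running = +8940.5385
Stage 3 [27T→41T]: ω = 8940.5385×27/41 = 5887.6717 rpm, dir flips to −; running = −5887.6717
Stage 4 [44T→95T]: ω = 5887.6717×44/95 = 2726.9216 rpm, dir flips to +; running = +2726.9216

+2726.9216 rpm (same as input, |ω| = 2726.9216 rpm)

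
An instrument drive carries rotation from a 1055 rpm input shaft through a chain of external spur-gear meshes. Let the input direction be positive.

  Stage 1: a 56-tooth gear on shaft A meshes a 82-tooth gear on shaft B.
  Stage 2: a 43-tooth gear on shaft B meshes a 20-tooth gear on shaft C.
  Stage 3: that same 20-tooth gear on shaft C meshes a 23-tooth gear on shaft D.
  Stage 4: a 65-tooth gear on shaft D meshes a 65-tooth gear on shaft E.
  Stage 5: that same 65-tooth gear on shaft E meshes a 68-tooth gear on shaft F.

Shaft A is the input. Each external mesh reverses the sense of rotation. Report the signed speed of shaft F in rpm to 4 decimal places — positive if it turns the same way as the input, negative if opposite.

-1287.5725 rpm (opposite to input, |ω| = 1287.5725 rpm)

Stage 1 [56T→82T]: ω = 1055.0000×56/82 = 720.4878 rpm, dir flips to −; running = −720.4878
Stage 2 [43T→20T]: ω = 720.4878×43/20 = 1549.0488 rpm, dir flips to +; running = +1549.0488
Stage 3 [20T→23T]: ω = 1549.0488×20/23 = 1346.9989 rpm, dir flips to −; running = −1346.9989
Stage 4 [65T→65T]: ω = 1346.9989×65/65 = 1346.9989 rpm, dir flips to +; running = +1346.9989
Stage 5 [65T→68T]: ω = 1346.9989×65/68 = 1287.5725 rpm, dir flips to −; running = −1287.5725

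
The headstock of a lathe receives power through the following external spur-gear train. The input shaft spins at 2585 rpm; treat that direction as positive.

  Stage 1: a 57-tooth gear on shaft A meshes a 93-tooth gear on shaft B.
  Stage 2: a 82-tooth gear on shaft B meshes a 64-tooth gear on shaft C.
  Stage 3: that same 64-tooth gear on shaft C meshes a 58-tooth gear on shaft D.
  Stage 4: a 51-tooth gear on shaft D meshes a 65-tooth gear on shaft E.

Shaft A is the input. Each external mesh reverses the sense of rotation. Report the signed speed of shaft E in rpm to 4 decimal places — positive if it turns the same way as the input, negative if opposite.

+1757.4992 rpm (same as input, |ω| = 1757.4992 rpm)

Stage 1 [57T→93T]: ω = 2585.0000×57/93 = 1584.3548 rpm, dir flips to −; running = −1584.3548
Stage 2 [82T→64T]: ω = 1584.3548×82/64 = 2029.9546 rpm, dir flips to +; running = +2029.9546
Stage 3 [64T→58T]: ω = 2029.9546×64/58 = 2239.9499 rpm, dir flips to −; running = −2239.9499
Stage 4 [51T→65T]: ω = 2239.9499×51/65 = 1757.4992 rpm, dir flips to +; running = +1757.4992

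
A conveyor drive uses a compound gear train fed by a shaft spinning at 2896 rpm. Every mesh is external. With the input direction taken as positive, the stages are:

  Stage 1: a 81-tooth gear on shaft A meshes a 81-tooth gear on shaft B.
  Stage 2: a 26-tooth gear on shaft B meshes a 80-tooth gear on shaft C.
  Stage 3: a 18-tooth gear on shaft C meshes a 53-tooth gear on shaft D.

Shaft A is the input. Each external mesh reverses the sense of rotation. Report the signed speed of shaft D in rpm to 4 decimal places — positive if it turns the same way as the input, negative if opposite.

-319.6528 rpm (opposite to input, |ω| = 319.6528 rpm)

Stage 1 [81T→81T]: ω = 2896.0000×81/81 = 2896.0000 rpm, dir flips to −; running = −2896.0000
Stage 2 [26T→80T]: ω = 2896.0000×26/80 = 941.2000 rpm, dir flips to +; running = +941.2000
Stage 3 [18T→53T]: ω = 941.2000×18/53 = 319.6528 rpm, dir flips to −; running = −319.6528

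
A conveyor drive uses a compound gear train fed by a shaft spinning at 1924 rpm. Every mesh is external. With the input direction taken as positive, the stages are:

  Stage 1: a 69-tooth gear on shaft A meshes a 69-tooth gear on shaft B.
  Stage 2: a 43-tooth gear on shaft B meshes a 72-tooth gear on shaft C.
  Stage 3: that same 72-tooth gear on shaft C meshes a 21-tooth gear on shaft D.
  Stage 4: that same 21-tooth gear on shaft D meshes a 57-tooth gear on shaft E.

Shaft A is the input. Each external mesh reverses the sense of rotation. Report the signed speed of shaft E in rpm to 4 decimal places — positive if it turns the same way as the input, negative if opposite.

Stage 1 [69T→69T]: ω = 1924.0000×69/69 = 1924.0000 rpm, dir flips to −; running = −1924.0000
Stage 2 [43T→72T]: ω = 1924.0000×43/72 = 1149.0556 rpm, dir flips to +; running = +1149.0556
Stage 3 [72T→21T]: ω = 1149.0556×72/21 = 3939.6190 rpm, dir flips to −; running = −3939.6190
Stage 4 [21T→57T]: ω = 3939.6190×21/57 = 1451.4386 rpm, dir flips to +; running = +1451.4386

+1451.4386 rpm (same as input, |ω| = 1451.4386 rpm)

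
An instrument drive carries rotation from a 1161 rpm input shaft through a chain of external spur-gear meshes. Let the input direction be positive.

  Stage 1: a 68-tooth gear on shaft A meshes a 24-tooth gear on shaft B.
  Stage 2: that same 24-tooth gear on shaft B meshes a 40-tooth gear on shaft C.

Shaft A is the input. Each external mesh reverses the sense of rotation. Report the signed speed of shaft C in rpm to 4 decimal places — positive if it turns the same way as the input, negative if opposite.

Stage 1 [68T→24T]: ω = 1161.0000×68/24 = 3289.5000 rpm, dir flips to −; running = −3289.5000
Stage 2 [24T→40T]: ω = 3289.5000×24/40 = 1973.7000 rpm, dir flips to +; running = +1973.7000

+1973.7000 rpm (same as input, |ω| = 1973.7000 rpm)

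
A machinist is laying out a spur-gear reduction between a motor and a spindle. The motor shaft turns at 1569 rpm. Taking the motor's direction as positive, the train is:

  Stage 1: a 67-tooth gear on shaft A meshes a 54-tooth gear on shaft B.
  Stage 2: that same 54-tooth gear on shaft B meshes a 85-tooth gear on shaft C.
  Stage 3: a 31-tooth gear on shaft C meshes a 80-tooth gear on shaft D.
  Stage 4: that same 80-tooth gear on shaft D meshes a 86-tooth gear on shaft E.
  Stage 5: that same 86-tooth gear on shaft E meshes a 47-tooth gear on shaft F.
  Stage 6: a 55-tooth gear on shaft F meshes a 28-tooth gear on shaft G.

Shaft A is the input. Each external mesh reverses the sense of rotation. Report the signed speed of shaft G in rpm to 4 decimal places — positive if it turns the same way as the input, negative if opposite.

Stage 1 [67T→54T]: ω = 1569.0000×67/54 = 1946.7222 rpm, dir flips to −; running = −1946.7222
Stage 2 [54T→85T]: ω = 1946.7222×54/85 = 1236.7412 rpm, dir flips to +; running = +1236.7412
Stage 3 [31T→80T]: ω = 1236.7412×31/80 = 479.2372 rpm, dir flips to −; running = −479.2372
Stage 4 [80T→86T]: ω = 479.2372×80/86 = 445.8021 rpm, dir flips to +; running = +445.8021
Stage 5 [86T→47T]: ω = 445.8021×86/47 = 815.7229 rpm, dir flips to −; running = −815.7229
Stage 6 [55T→28T]: ω = 815.7229×55/28 = 1602.3128 rpm, dir flips to +; running = +1602.3128

+1602.3128 rpm (same as input, |ω| = 1602.3128 rpm)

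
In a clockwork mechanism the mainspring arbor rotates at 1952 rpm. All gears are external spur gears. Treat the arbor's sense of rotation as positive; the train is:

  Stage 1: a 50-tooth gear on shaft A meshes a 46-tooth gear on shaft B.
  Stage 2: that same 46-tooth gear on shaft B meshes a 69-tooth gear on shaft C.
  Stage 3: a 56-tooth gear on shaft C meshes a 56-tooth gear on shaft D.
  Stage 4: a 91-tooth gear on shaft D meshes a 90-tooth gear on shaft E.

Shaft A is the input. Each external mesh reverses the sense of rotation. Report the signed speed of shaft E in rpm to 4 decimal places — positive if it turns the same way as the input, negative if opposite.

Stage 1 [50T→46T]: ω = 1952.0000×50/46 = 2121.7391 rpm, dir flips to −; running = −2121.7391
Stage 2 [46T→69T]: ω = 2121.7391×46/69 = 1414.4928 rpm, dir flips to +; running = +1414.4928
Stage 3 [56T→56T]: ω = 1414.4928×56/56 = 1414.4928 rpm, dir flips to −; running = −1414.4928
Stage 4 [91T→90T]: ω = 1414.4928×91/90 = 1430.2093 rpm, dir flips to +; running = +1430.2093

+1430.2093 rpm (same as input, |ω| = 1430.2093 rpm)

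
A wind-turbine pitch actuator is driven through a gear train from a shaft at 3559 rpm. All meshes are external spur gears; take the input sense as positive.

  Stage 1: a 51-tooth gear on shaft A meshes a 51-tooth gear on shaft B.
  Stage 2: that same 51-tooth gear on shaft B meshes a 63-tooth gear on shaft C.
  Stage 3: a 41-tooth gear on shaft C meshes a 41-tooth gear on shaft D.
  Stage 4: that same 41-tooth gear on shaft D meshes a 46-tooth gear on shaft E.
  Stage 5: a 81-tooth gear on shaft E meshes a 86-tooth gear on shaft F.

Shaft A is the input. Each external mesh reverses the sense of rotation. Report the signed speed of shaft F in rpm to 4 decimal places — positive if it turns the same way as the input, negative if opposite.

-2418.6343 rpm (opposite to input, |ω| = 2418.6343 rpm)

Stage 1 [51T→51T]: ω = 3559.0000×51/51 = 3559.0000 rpm, dir flips to −; running = −3559.0000
Stage 2 [51T→63T]: ω = 3559.0000×51/63 = 2881.0952 rpm, dir flips to +; running = +2881.0952
Stage 3 [41T→41T]: ω = 2881.0952×41/41 = 2881.0952 rpm, dir flips to −; running = −2881.0952
Stage 4 [41T→46T]: ω = 2881.0952×41/46 = 2567.9327 rpm, dir flips to +; running = +2567.9327
Stage 5 [81T→86T]: ω = 2567.9327×81/86 = 2418.6343 rpm, dir flips to −; running = −2418.6343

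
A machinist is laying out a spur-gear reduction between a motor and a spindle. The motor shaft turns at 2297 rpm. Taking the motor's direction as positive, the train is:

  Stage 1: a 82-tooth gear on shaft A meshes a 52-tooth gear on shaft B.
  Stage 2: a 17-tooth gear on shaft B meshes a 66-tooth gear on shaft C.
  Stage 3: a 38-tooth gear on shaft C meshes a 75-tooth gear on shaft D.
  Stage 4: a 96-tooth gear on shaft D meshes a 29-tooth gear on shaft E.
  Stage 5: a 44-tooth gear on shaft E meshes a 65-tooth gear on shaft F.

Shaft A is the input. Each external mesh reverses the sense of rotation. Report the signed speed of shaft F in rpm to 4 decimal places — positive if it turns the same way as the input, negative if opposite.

Stage 1 [82T→52T]: ω = 2297.0000×82/52 = 3622.1923 rpm, dir flips to −; running = −3622.1923
Stage 2 [17T→66T]: ω = 3622.1923×17/66 = 932.9889 rpm, dir flips to +; running = +932.9889
Stage 3 [38T→75T]: ω = 932.9889×38/75 = 472.7144 rpm, dir flips to −; running = −472.7144
Stage 4 [96T→29T]: ω = 472.7144×96/29 = 1564.8476 rpm, dir flips to +; running = +1564.8476
Stage 5 [44T→65T]: ω = 1564.8476×44/65 = 1059.2815 rpm, dir flips to −; running = −1059.2815

-1059.2815 rpm (opposite to input, |ω| = 1059.2815 rpm)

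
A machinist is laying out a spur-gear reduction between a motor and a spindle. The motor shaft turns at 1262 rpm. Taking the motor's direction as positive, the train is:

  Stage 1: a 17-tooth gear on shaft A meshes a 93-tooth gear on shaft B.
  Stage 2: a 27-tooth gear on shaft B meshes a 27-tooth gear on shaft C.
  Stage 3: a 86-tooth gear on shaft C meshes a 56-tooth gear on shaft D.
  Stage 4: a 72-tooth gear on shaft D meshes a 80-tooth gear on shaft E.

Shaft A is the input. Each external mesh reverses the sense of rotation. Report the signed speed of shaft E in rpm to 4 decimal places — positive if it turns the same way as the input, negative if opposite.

Stage 1 [17T→93T]: ω = 1262.0000×17/93 = 230.6882 rpm, dir flips to −; running = −230.6882
Stage 2 [27T→27T]: ω = 230.6882×27/27 = 230.6882 rpm, dir flips to +; running = +230.6882
Stage 3 [86T→56T]: ω = 230.6882×86/56 = 354.2711 rpm, dir flips to −; running = −354.2711
Stage 4 [72T→80T]: ω = 354.2711×72/80 = 318.8440 rpm, dir flips to +; running = +318.8440

+318.8440 rpm (same as input, |ω| = 318.8440 rpm)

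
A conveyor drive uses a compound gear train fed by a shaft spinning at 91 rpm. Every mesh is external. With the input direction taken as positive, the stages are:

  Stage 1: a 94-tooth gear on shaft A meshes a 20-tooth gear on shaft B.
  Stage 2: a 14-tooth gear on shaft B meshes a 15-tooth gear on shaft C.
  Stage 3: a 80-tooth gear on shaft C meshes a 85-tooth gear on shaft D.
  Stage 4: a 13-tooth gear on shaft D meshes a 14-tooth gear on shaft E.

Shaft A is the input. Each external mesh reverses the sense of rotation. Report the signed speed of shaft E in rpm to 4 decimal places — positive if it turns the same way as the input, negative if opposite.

Stage 1 [94T→20T]: ω = 91.0000×94/20 = 427.7000 rpm, dir flips to −; running = −427.7000
Stage 2 [14T→15T]: ω = 427.7000×14/15 = 399.1867 rpm, dir flips to +; running = +399.1867
Stage 3 [80T→85T]: ω = 399.1867×80/85 = 375.7051 rpm, dir flips to −; running = −375.7051
Stage 4 [13T→14T]: ω = 375.7051×13/14 = 348.8690 rpm, dir flips to +; running = +348.8690

+348.8690 rpm (same as input, |ω| = 348.8690 rpm)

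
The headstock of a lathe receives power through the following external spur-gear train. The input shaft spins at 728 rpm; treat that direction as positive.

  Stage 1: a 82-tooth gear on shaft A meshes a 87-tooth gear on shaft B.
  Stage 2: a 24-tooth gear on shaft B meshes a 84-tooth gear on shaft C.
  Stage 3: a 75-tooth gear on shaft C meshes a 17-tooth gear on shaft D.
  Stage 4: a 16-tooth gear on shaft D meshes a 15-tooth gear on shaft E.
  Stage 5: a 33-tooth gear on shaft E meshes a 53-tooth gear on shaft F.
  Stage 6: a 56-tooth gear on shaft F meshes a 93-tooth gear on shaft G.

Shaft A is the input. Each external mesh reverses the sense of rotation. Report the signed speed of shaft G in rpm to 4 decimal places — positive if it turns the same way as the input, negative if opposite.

+345.8933 rpm (same as input, |ω| = 345.8933 rpm)

Stage 1 [82T→87T]: ω = 728.0000×82/87 = 686.1609 rpm, dir flips to −; running = −686.1609
Stage 2 [24T→84T]: ω = 686.1609×24/84 = 196.0460 rpm, dir flips to +; running = +196.0460
Stage 3 [75T→17T]: ω = 196.0460×75/17 = 864.9087 rpm, dir flips to −; running = −864.9087
Stage 4 [16T→15T]: ω = 864.9087×16/15 = 922.5693 rpm, dir flips to +; running = +922.5693
Stage 5 [33T→53T]: ω = 922.5693×33/53 = 574.4299 rpm, dir flips to −; running = −574.4299
Stage 6 [56T→93T]: ω = 574.4299×56/93 = 345.8933 rpm, dir flips to +; running = +345.8933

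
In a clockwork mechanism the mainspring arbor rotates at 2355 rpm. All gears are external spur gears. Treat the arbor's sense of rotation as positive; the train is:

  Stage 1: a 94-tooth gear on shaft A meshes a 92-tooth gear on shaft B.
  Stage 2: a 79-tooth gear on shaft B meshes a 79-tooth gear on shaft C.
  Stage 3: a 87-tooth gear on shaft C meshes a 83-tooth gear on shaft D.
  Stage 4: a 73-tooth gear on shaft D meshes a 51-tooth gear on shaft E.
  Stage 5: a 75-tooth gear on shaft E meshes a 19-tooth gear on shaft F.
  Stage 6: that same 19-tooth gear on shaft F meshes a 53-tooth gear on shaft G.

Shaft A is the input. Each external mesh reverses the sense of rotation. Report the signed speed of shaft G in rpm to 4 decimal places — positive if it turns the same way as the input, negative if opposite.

+5108.6974 rpm (same as input, |ω| = 5108.6974 rpm)

Stage 1 [94T→92T]: ω = 2355.0000×94/92 = 2406.1957 rpm, dir flips to −; running = −2406.1957
Stage 2 [79T→79T]: ω = 2406.1957×79/79 = 2406.1957 rpm, dir flips to +; running = +2406.1957
Stage 3 [87T→83T]: ω = 2406.1957×87/83 = 2522.1569 rpm, dir flips to −; running = −2522.1569
Stage 4 [73T→51T]: ω = 2522.1569×73/51 = 3610.1461 rpm, dir flips to +; running = +3610.1461
Stage 5 [75T→19T]: ω = 3610.1461×75/19 = 14250.5768 rpm, dir flips to −; running = −14250.5768
Stage 6 [19T→53T]: ω = 14250.5768×19/53 = 5108.6974 rpm, dir flips to +; running = +5108.6974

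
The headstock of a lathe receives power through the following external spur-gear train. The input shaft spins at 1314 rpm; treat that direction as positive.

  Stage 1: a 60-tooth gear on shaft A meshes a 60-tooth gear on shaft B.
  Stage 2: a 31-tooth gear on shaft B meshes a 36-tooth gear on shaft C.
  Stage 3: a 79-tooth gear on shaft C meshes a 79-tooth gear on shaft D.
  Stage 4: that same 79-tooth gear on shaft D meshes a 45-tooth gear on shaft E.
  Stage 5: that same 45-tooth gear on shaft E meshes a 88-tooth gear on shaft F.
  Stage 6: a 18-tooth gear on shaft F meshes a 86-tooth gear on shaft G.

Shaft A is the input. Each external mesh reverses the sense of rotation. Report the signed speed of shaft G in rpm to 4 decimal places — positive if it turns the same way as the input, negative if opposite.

+212.6048 rpm (same as input, |ω| = 212.6048 rpm)

Stage 1 [60T→60T]: ω = 1314.0000×60/60 = 1314.0000 rpm, dir flips to −; running = −1314.0000
Stage 2 [31T→36T]: ω = 1314.0000×31/36 = 1131.5000 rpm, dir flips to +; running = +1131.5000
Stage 3 [79T→79T]: ω = 1131.5000×79/79 = 1131.5000 rpm, dir flips to −; running = −1131.5000
Stage 4 [79T→45T]: ω = 1131.5000×79/45 = 1986.4111 rpm, dir flips to +; running = +1986.4111
Stage 5 [45T→88T]: ω = 1986.4111×45/88 = 1015.7784 rpm, dir flips to −; running = −1015.7784
Stage 6 [18T→86T]: ω = 1015.7784×18/86 = 212.6048 rpm, dir flips to +; running = +212.6048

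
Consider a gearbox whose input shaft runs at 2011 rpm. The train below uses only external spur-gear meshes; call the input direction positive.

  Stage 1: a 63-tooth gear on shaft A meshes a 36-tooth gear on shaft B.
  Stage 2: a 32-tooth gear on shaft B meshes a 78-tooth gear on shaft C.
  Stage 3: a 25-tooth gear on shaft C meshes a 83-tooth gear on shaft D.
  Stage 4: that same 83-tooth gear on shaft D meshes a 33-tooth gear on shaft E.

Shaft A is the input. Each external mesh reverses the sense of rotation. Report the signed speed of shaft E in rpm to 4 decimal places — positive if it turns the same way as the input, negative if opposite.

Stage 1 [63T→36T]: ω = 2011.0000×63/36 = 3519.2500 rpm, dir flips to −; running = −3519.2500
Stage 2 [32T→78T]: ω = 3519.2500×32/78 = 1443.7949 rpm, dir flips to +; running = +1443.7949
Stage 3 [25T→83T]: ω = 1443.7949×25/83 = 434.8780 rpm, dir flips to −; running = −434.8780
Stage 4 [83T→33T]: ω = 434.8780×83/33 = 1093.7840 rpm, dir flips to +; running = +1093.7840

+1093.7840 rpm (same as input, |ω| = 1093.7840 rpm)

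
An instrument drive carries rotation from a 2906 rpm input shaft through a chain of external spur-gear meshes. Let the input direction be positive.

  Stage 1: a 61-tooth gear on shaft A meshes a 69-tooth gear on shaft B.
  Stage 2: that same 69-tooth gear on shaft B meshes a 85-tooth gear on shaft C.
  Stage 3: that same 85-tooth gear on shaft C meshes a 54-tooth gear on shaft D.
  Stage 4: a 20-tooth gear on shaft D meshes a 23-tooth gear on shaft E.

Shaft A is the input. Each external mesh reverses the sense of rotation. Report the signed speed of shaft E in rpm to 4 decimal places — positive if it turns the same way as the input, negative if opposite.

+2854.5250 rpm (same as input, |ω| = 2854.5250 rpm)

Stage 1 [61T→69T]: ω = 2906.0000×61/69 = 2569.0725 rpm, dir flips to −; running = −2569.0725
Stage 2 [69T→85T]: ω = 2569.0725×69/85 = 2085.4824 rpm, dir flips to +; running = +2085.4824
Stage 3 [85T→54T]: ω = 2085.4824×85/54 = 3282.7037 rpm, dir flips to −; running = −3282.7037
Stage 4 [20T→23T]: ω = 3282.7037×20/23 = 2854.5250 rpm, dir flips to +; running = +2854.5250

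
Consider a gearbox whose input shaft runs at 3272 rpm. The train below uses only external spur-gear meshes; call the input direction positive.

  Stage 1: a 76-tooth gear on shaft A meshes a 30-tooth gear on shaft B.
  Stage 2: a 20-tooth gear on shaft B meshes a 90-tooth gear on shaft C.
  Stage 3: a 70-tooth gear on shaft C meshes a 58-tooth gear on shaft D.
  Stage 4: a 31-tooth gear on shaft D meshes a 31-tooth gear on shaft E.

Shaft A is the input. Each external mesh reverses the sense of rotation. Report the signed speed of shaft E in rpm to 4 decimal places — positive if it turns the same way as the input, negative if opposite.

Stage 1 [76T→30T]: ω = 3272.0000×76/30 = 8289.0667 rpm, dir flips to −; running = −8289.0667
Stage 2 [20T→90T]: ω = 8289.0667×20/90 = 1842.0148 rpm, dir flips to +; running = +1842.0148
Stage 3 [70T→58T]: ω = 1842.0148×70/58 = 2223.1213 rpm, dir flips to −; running = −2223.1213
Stage 4 [31T→31T]: ω = 2223.1213×31/31 = 2223.1213 rpm, dir flips to +; running = +2223.1213

+2223.1213 rpm (same as input, |ω| = 2223.1213 rpm)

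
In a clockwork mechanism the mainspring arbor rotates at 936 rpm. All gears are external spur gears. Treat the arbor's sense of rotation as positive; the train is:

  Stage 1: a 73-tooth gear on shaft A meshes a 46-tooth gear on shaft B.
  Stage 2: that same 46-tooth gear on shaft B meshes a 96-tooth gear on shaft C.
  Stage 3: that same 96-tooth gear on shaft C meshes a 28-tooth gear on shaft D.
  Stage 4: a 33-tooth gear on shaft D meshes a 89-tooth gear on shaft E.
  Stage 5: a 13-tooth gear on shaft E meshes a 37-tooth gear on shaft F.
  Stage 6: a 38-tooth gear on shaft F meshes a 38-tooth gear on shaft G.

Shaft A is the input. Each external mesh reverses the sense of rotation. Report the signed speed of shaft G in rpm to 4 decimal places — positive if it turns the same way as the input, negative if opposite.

+317.9115 rpm (same as input, |ω| = 317.9115 rpm)

Stage 1 [73T→46T]: ω = 936.0000×73/46 = 1485.3913 rpm, dir flips to −; running = −1485.3913
Stage 2 [46T→96T]: ω = 1485.3913×46/96 = 711.7500 rpm, dir flips to +; running = +711.7500
Stage 3 [96T→28T]: ω = 711.7500×96/28 = 2440.2857 rpm, dir flips to −; running = −2440.2857
Stage 4 [33T→89T]: ω = 2440.2857×33/89 = 904.8250 rpm, dir flips to +; running = +904.8250
Stage 5 [13T→37T]: ω = 904.8250×13/37 = 317.9115 rpm, dir flips to −; running = −317.9115
Stage 6 [38T→38T]: ω = 317.9115×38/38 = 317.9115 rpm, dir flips to +; running = +317.9115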